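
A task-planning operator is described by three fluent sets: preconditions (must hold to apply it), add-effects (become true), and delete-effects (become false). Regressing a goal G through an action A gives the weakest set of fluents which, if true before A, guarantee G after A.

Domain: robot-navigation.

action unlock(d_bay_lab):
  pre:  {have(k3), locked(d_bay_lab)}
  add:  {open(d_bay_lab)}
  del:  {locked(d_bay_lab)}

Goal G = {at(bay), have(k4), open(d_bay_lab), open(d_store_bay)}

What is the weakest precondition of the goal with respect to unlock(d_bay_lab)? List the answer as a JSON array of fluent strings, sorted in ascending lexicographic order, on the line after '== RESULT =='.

Compute (G \ add) ∪ pre:
  G ∩ del = {}  (empty — regression defined)
  G \ add = {at(bay), have(k4), open(d_bay_lab), open(d_store_bay)} \ {open(d_bay_lab)} = {at(bay), have(k4), open(d_store_bay)}
  ∪ pre   = {at(bay), have(k4), open(d_store_bay)} ∪ {have(k3), locked(d_bay_lab)}
          = {at(bay), have(k3), have(k4), locked(d_bay_lab), open(d_store_bay)}

== RESULT ==
["at(bay)", "have(k3)", "have(k4)", "locked(d_bay_lab)", "open(d_store_bay)"]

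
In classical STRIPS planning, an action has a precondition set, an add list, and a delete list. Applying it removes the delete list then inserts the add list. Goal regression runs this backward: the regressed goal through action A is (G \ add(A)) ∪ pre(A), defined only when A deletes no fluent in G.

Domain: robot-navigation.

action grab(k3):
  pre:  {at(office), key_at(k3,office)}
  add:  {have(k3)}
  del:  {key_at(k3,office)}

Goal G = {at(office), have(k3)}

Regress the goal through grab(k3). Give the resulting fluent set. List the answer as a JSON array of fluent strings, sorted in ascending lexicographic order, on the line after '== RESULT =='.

Compute (G \ add) ∪ pre:
  G ∩ del = {}  (empty — regression defined)
  G \ add = {at(office), have(k3)} \ {have(k3)} = {at(office)}
  ∪ pre   = {at(office)} ∪ {at(office), key_at(k3,office)}
          = {at(office), key_at(k3,office)}

== RESULT ==
["at(office)", "key_at(k3,office)"]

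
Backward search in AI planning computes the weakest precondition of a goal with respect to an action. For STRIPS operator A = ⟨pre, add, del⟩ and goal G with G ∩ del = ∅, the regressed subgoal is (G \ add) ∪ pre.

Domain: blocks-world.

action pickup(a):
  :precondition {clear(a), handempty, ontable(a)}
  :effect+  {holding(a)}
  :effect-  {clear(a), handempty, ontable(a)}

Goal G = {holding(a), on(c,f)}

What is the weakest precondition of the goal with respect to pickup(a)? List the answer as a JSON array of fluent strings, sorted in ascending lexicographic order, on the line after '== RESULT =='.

Compute (G \ add) ∪ pre:
  G ∩ del = {}  (empty — regression defined)
  G \ add = {holding(a), on(c,f)} \ {holding(a)} = {on(c,f)}
  ∪ pre   = {on(c,f)} ∪ {clear(a), handempty, ontable(a)}
          = {clear(a), handempty, on(c,f), ontable(a)}

== RESULT ==
["clear(a)", "handempty", "on(c,f)", "ontable(a)"]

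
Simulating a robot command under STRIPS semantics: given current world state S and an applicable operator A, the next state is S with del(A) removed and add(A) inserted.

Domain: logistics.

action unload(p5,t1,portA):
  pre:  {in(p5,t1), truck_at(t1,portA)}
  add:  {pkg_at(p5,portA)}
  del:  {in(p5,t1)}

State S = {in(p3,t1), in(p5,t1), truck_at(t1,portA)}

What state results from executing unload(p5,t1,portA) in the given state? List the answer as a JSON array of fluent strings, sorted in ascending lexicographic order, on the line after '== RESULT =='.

Compute (S \ del) ∪ add:
  pre ⊆ S: {in(p5,t1), truck_at(t1,portA)} ⊆ S  — applicable
  S \ del = {in(p3,t1), truck_at(t1,portA)}
  ∪ add   = {in(p3,t1), pkg_at(p5,portA), truck_at(t1,portA)}

== RESULT ==
["in(p3,t1)", "pkg_at(p5,portA)", "truck_at(t1,portA)"]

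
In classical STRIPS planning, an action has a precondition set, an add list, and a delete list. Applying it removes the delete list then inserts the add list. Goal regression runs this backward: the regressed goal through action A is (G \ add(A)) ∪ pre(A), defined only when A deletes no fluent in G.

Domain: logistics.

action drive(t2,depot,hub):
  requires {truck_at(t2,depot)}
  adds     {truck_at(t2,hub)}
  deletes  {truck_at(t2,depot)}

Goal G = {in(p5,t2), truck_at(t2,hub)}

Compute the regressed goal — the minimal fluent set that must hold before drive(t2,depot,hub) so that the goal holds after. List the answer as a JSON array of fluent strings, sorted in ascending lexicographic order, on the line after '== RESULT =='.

Compute (G \ add) ∪ pre:
  G ∩ del = {}  (empty — regression defined)
  G \ add = {in(p5,t2), truck_at(t2,hub)} \ {truck_at(t2,hub)} = {in(p5,t2)}
  ∪ pre   = {in(p5,t2)} ∪ {truck_at(t2,depot)}
          = {in(p5,t2), truck_at(t2,depot)}

== RESULT ==
["in(p5,t2)", "truck_at(t2,depot)"]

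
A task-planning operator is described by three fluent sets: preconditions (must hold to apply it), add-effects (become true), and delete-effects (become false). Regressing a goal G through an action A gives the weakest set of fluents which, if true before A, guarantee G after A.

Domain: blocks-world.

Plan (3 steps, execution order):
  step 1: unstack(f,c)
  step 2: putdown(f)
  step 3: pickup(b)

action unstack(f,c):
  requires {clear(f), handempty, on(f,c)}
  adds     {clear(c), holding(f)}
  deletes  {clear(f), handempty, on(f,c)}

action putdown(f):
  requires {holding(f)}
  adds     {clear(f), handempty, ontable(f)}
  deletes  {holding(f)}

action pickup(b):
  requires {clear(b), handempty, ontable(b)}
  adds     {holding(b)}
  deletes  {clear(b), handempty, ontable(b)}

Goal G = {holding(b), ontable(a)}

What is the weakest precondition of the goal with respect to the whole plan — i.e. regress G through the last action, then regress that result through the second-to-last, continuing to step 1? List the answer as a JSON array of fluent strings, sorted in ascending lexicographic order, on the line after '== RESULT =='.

Work backward from the goal:
  through step 3 (pickup(b)): drop {holding(b)}, keep {ontable(a)}, require {clear(b), handempty, ontable(b)}
    → {clear(b), handempty, ontable(a), ontable(b)}
  through step 2 (putdown(f)): drop {handempty}, keep {clear(b), ontable(a), ontable(b)}, require {holding(f)}
    → {clear(b), holding(f), ontable(a), ontable(b)}
  through step 1 (unstack(f,c)): drop {holding(f)}, keep {clear(b), ontable(a), ontable(b)}, require {clear(f), handempty, on(f,c)}
    → {clear(b), clear(f), handempty, on(f,c), ontable(a), ontable(b)}

== RESULT ==
["clear(b)", "clear(f)", "handempty", "on(f,c)", "ontable(a)", "ontable(b)"]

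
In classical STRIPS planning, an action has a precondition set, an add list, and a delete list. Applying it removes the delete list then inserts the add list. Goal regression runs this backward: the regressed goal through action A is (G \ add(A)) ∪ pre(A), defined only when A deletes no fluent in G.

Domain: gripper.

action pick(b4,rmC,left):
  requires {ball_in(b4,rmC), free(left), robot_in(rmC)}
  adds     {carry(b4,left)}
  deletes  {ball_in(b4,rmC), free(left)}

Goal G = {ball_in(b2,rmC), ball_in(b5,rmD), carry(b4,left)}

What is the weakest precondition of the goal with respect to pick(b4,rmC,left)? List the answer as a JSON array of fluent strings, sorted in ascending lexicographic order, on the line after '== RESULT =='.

Regress:
  G ∩ del = {}  (empty — regression defined)
  G \ add = {ball_in(b2,rmC), ball_in(b5,rmD), carry(b4,left)} \ {carry(b4,left)} = {ball_in(b2,rmC), ball_in(b5,rmD)}
  ∪ pre   = {ball_in(b2,rmC), ball_in(b5,rmD)} ∪ {ball_in(b4,rmC), free(left), robot_in(rmC)}
          = {ball_in(b2,rmC), ball_in(b4,rmC), ball_in(b5,rmD), free(left), robot_in(rmC)}

== RESULT ==
["ball_in(b2,rmC)", "ball_in(b4,rmC)", "ball_in(b5,rmD)", "free(left)", "robot_in(rmC)"]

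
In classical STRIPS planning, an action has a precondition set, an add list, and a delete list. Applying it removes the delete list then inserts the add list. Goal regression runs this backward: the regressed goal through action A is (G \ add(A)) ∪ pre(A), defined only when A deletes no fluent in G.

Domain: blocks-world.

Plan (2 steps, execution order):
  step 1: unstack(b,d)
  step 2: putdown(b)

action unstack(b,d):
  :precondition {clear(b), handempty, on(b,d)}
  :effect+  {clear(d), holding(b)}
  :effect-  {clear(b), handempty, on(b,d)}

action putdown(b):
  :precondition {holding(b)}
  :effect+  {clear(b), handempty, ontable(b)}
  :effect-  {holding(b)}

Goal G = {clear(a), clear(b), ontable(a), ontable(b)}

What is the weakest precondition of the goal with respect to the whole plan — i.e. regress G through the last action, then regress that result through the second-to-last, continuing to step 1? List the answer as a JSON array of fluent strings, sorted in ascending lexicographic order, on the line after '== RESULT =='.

Work backward from the goal:
  through step 2 (putdown(b)): drop {clear(b), ontable(b)}, keep {clear(a), ontable(a)}, require {holding(b)}
    → {clear(a), holding(b), ontable(a)}
  through step 1 (unstack(b,d)): drop {holding(b)}, keep {clear(a), ontable(a)}, require {clear(b), handempty, on(b,d)}
    → {clear(a), clear(b), handempty, on(b,d), ontable(a)}

== RESULT ==
["clear(a)", "clear(b)", "handempty", "on(b,d)", "ontable(a)"]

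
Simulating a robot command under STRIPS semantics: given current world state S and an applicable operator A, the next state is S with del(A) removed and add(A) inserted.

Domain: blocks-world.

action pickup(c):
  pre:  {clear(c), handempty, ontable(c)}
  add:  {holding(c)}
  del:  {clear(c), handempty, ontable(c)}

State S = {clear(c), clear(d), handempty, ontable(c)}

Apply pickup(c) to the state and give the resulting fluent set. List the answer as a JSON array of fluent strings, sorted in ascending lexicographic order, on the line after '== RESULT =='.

Progress:
  pre ⊆ S: {clear(c), handempty, ontable(c)} ⊆ S  — applicable
  S \ del = {clear(d)}
  ∪ add   = {clear(d), holding(c)}

== RESULT ==
["clear(d)", "holding(c)"]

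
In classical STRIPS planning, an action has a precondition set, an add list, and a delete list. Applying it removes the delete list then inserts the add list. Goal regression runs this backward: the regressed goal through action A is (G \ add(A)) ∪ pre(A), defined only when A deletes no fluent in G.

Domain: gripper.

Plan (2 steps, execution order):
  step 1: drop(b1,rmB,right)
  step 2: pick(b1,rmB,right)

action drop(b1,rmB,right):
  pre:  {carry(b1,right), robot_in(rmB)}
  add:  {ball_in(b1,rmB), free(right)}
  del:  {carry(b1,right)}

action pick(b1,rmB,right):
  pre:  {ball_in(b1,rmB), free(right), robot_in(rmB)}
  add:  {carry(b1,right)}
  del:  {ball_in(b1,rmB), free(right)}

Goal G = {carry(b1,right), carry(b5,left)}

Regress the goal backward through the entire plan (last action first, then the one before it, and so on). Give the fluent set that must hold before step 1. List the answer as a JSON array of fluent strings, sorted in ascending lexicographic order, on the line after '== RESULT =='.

Work backward from the goal:
  through step 2 (pick(b1,rmB,right)): drop {carry(b1,right)}, keep {carry(b5,left)}, require {ball_in(b1,rmB), free(right), robot_in(rmB)}
    → {ball_in(b1,rmB), carry(b5,left), free(right), robot_in(rmB)}
  through step 1 (drop(b1,rmB,right)): drop {ball_in(b1,rmB), free(right)}, keep {carry(b5,left), robot_in(rmB)}, require {carry(b1,right), robot_in(rmB)}
    → {carry(b1,right), carry(b5,left), robot_in(rmB)}

== RESULT ==
["carry(b1,right)", "carry(b5,left)", "robot_in(rmB)"]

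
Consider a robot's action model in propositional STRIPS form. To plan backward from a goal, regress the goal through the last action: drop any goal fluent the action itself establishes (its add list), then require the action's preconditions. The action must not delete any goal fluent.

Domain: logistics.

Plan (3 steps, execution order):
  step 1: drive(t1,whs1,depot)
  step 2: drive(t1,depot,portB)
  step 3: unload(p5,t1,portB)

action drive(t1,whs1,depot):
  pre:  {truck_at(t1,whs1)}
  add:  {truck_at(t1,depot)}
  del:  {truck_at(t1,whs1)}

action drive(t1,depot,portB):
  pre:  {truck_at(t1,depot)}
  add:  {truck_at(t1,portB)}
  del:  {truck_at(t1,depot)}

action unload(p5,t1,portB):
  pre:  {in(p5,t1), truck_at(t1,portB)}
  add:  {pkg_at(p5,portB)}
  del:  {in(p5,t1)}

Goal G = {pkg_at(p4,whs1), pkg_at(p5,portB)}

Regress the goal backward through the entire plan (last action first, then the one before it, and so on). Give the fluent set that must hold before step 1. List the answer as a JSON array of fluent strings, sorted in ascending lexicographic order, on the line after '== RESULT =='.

Work backward from the goal:
  through step 3 (unload(p5,t1,portB)): drop {pkg_at(p5,portB)}, keep {pkg_at(p4,whs1)}, require {in(p5,t1), truck_at(t1,portB)}
    → {in(p5,t1), pkg_at(p4,whs1), truck_at(t1,portB)}
  through step 2 (drive(t1,depot,portB)): drop {truck_at(t1,portB)}, keep {in(p5,t1), pkg_at(p4,whs1)}, require {truck_at(t1,depot)}
    → {in(p5,t1), pkg_at(p4,whs1), truck_at(t1,depot)}
  through step 1 (drive(t1,whs1,depot)): drop {truck_at(t1,depot)}, keep {in(p5,t1), pkg_at(p4,whs1)}, require {truck_at(t1,whs1)}
    → {in(p5,t1), pkg_at(p4,whs1), truck_at(t1,whs1)}

== RESULT ==
["in(p5,t1)", "pkg_at(p4,whs1)", "truck_at(t1,whs1)"]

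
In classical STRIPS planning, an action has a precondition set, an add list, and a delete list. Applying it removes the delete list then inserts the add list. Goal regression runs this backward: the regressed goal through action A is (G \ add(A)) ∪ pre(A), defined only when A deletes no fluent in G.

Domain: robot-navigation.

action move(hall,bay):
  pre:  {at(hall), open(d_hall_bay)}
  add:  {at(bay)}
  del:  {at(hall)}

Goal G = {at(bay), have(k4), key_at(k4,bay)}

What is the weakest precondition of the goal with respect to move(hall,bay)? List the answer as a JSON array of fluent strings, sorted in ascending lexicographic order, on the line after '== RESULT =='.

Regress:
  G ∩ del = {}  (empty — regression defined)
  G \ add = {at(bay), have(k4), key_at(k4,bay)} \ {at(bay)} = {have(k4), key_at(k4,bay)}
  ∪ pre   = {have(k4), key_at(k4,bay)} ∪ {at(hall), open(d_hall_bay)}
          = {at(hall), have(k4), key_at(k4,bay), open(d_hall_bay)}

== RESULT ==
["at(hall)", "have(k4)", "key_at(k4,bay)", "open(d_hall_bay)"]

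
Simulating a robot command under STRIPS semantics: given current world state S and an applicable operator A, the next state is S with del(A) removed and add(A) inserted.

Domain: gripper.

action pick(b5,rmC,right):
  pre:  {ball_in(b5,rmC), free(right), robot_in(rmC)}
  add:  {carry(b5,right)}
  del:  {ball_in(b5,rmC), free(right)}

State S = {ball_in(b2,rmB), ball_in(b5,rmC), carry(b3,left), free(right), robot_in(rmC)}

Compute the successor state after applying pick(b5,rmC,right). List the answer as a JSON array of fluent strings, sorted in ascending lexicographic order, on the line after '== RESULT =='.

Compute (S \ del) ∪ add:
  pre ⊆ S: {ball_in(b5,rmC), free(right), robot_in(rmC)} ⊆ S  — applicable
  S \ del = {ball_in(b2,rmB), carry(b3,left), robot_in(rmC)}
  ∪ add   = {ball_in(b2,rmB), carry(b3,left), carry(b5,right), robot_in(rmC)}

== RESULT ==
["ball_in(b2,rmB)", "carry(b3,left)", "carry(b5,right)", "robot_in(rmC)"]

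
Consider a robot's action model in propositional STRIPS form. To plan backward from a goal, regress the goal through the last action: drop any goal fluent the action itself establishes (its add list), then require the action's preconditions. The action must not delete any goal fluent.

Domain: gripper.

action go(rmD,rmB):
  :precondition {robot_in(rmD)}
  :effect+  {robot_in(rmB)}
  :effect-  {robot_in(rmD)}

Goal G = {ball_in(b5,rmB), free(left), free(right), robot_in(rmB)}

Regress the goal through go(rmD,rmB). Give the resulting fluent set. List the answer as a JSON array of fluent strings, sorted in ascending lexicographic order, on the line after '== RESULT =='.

Compute (G \ add) ∪ pre:
  G ∩ del = {}  (empty — regression defined)
  G \ add = {ball_in(b5,rmB), free(left), free(right), robot_in(rmB)} \ {robot_in(rmB)} = {ball_in(b5,rmB), free(left), free(right)}
  ∪ pre   = {ball_in(b5,rmB), free(left), free(right)} ∪ {robot_in(rmD)}
          = {ball_in(b5,rmB), free(left), free(right), robot_in(rmD)}

== RESULT ==
["ball_in(b5,rmB)", "free(left)", "free(right)", "robot_in(rmD)"]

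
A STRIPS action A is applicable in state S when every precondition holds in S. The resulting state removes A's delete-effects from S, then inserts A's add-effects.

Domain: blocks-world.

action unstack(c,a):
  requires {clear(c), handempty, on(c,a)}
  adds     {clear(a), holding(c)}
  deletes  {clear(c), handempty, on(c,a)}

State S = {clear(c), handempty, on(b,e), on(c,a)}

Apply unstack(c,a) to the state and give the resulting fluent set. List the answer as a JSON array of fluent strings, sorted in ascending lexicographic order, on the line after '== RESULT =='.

Progress:
  pre ⊆ S: {clear(c), handempty, on(c,a)} ⊆ S  — applicable
  S \ del = {on(b,e)}
  ∪ add   = {clear(a), holding(c), on(b,e)}

== RESULT ==
["clear(a)", "holding(c)", "on(b,e)"]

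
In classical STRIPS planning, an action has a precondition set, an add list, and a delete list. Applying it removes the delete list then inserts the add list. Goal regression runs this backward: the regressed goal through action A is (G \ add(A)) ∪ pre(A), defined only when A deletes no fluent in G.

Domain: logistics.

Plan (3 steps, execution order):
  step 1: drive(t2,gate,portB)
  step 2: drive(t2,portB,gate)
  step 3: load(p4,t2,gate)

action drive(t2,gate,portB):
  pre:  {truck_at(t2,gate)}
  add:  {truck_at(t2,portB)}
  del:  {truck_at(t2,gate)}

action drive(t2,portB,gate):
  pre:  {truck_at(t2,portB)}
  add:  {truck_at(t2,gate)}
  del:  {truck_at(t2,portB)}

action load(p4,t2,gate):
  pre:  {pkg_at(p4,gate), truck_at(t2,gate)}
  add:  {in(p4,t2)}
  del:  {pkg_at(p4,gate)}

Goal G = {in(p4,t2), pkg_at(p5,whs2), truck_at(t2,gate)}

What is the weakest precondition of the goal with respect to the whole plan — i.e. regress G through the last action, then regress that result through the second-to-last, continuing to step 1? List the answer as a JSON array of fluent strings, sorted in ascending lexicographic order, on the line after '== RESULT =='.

Work backward from the goal:
  through step 3 (load(p4,t2,gate)): drop {in(p4,t2)}, keep {pkg_at(p5,whs2), truck_at(t2,gate)}, require {pkg_at(p4,gate), truck_at(t2,gate)}
    → {pkg_at(p4,gate), pkg_at(p5,whs2), truck_at(t2,gate)}
  through step 2 (drive(t2,portB,gate)): drop {truck_at(t2,gate)}, keep {pkg_at(p4,gate), pkg_at(p5,whs2)}, require {truck_at(t2,portB)}
    → {pkg_at(p4,gate), pkg_at(p5,whs2), truck_at(t2,portB)}
  through step 1 (drive(t2,gate,portB)): drop {truck_at(t2,portB)}, keep {pkg_at(p4,gate), pkg_at(p5,whs2)}, require {truck_at(t2,gate)}
    → {pkg_at(p4,gate), pkg_at(p5,whs2), truck_at(t2,gate)}

== RESULT ==
["pkg_at(p4,gate)", "pkg_at(p5,whs2)", "truck_at(t2,gate)"]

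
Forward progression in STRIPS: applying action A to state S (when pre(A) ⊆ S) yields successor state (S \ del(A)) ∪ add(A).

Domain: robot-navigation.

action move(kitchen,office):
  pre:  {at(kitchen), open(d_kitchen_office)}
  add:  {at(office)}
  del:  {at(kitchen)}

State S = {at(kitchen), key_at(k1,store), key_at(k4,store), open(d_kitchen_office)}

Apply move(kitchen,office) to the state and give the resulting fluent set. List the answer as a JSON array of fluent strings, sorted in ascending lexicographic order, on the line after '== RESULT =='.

Progress:
  pre ⊆ S: {at(kitchen), open(d_kitchen_office)} ⊆ S  — applicable
  S \ del = {key_at(k1,store), key_at(k4,store), open(d_kitchen_office)}
  ∪ add   = {at(office), key_at(k1,store), key_at(k4,store), open(d_kitchen_office)}

== RESULT ==
["at(office)", "key_at(k1,store)", "key_at(k4,store)", "open(d_kitchen_office)"]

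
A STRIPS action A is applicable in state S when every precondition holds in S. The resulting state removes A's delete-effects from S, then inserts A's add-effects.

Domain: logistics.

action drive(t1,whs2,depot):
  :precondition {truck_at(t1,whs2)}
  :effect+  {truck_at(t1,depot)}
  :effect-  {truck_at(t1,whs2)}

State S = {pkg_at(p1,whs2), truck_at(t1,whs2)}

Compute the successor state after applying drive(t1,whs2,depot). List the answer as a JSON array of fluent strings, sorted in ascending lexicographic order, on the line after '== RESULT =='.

Progress:
  pre ⊆ S: {truck_at(t1,whs2)} ⊆ S  — applicable
  S \ del = {pkg_at(p1,whs2)}
  ∪ add   = {pkg_at(p1,whs2), truck_at(t1,depot)}

== RESULT ==
["pkg_at(p1,whs2)", "truck_at(t1,depot)"]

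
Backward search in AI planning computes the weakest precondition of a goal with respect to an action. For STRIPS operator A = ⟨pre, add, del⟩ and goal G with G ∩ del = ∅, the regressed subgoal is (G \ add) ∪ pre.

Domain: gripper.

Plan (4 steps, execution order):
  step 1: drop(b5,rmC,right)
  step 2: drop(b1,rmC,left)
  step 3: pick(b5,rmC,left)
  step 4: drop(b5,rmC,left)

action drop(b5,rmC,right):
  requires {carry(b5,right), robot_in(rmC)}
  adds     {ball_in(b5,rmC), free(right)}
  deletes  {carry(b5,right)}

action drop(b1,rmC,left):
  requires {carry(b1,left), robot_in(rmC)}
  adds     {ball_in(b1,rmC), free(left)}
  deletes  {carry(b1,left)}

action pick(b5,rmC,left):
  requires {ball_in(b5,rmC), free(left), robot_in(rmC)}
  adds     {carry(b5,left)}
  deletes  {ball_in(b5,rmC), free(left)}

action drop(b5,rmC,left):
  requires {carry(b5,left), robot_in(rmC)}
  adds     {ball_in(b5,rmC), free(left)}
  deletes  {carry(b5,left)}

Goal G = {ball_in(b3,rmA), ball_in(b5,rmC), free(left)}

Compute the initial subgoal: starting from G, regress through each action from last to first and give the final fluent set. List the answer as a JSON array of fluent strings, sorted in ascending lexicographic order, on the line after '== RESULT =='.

Regress step by step:
  through step 4 (drop(b5,rmC,left)): drop {ball_in(b5,rmC), free(left)}, keep {ball_in(b3,rmA)}, require {carry(b5,left), robot_in(rmC)}
    → {ball_in(b3,rmA), carry(b5,left), robot_in(rmC)}
  through step 3 (pick(b5,rmC,left)): drop {carry(b5,left)}, keep {ball_in(b3,rmA), robot_in(rmC)}, require {ball_in(b5,rmC), free(left), robot_in(rmC)}
    → {ball_in(b3,rmA), ball_in(b5,rmC), free(left), robot_in(rmC)}
  through step 2 (drop(b1,rmC,left)): drop {free(left)}, keep {ball_in(b3,rmA), ball_in(b5,rmC), robot_in(rmC)}, require {carry(b1,left), robot_in(rmC)}
    → {ball_in(b3,rmA), ball_in(b5,rmC), carry(b1,left), robot_in(rmC)}
  through step 1 (drop(b5,rmC,right)): drop {ball_in(b5,rmC)}, keep {ball_in(b3,rmA), carry(b1,left), robot_in(rmC)}, require {carry(b5,right), robot_in(rmC)}
    → {ball_in(b3,rmA), carry(b1,left), carry(b5,right), robot_in(rmC)}

== RESULT ==
["ball_in(b3,rmA)", "carry(b1,left)", "carry(b5,right)", "robot_in(rmC)"]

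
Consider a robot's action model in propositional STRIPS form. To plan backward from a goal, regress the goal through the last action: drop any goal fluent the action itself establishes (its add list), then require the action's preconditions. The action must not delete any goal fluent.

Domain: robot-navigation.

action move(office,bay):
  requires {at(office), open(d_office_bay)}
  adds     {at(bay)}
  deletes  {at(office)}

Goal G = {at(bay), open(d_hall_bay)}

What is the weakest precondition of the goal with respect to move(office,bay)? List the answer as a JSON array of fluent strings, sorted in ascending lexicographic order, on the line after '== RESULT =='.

Compute (G \ add) ∪ pre:
  G ∩ del = {}  (empty — regression defined)
  G \ add = {at(bay), open(d_hall_bay)} \ {at(bay)} = {open(d_hall_bay)}
  ∪ pre   = {open(d_hall_bay)} ∪ {at(office), open(d_office_bay)}
          = {at(office), open(d_hall_bay), open(d_office_bay)}

== RESULT ==
["at(office)", "open(d_hall_bay)", "open(d_office_bay)"]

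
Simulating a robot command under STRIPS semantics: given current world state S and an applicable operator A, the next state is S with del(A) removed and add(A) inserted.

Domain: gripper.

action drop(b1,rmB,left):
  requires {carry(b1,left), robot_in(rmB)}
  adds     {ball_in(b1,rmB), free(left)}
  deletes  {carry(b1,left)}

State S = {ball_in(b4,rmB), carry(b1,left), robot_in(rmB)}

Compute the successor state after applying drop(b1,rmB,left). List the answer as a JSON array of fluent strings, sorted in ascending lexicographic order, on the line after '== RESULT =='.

Progress:
  pre ⊆ S: {carry(b1,left), robot_in(rmB)} ⊆ S  — applicable
  S \ del = {ball_in(b4,rmB), robot_in(rmB)}
  ∪ add   = {ball_in(b1,rmB), ball_in(b4,rmB), free(left), robot_in(rmB)}

== RESULT ==
["ball_in(b1,rmB)", "ball_in(b4,rmB)", "free(left)", "robot_in(rmB)"]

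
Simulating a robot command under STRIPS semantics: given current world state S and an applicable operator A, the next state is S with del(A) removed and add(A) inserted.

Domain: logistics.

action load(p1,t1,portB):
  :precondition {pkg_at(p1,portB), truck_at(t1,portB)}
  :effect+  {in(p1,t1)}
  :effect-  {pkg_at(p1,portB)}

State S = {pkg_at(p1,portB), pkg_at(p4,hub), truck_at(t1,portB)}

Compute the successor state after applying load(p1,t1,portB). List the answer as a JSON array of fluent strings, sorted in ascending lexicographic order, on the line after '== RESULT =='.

Compute (S \ del) ∪ add:
  pre ⊆ S: {pkg_at(p1,portB), truck_at(t1,portB)} ⊆ S  — applicable
  S \ del = {pkg_at(p4,hub), truck_at(t1,portB)}
  ∪ add   = {in(p1,t1), pkg_at(p4,hub), truck_at(t1,portB)}

== RESULT ==
["in(p1,t1)", "pkg_at(p4,hub)", "truck_at(t1,portB)"]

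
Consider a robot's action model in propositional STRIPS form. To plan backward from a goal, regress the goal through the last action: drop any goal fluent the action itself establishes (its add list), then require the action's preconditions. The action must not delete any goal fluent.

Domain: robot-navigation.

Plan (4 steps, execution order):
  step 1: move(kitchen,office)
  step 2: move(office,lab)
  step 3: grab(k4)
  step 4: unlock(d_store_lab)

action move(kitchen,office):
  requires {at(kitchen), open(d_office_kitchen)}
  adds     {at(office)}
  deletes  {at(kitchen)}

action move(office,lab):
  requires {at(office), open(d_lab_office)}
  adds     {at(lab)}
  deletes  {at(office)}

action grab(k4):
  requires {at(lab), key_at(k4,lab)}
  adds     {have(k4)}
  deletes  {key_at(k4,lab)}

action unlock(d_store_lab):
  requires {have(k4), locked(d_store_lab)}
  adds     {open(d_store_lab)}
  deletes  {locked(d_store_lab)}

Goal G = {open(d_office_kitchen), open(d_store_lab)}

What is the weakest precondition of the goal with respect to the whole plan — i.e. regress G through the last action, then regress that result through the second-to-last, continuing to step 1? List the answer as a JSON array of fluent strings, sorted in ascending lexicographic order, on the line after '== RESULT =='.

Work backward from the goal:
  through step 4 (unlock(d_store_lab)): drop {open(d_store_lab)}, keep {open(d_office_kitchen)}, require {have(k4), locked(d_store_lab)}
    → {have(k4), locked(d_store_lab), open(d_office_kitchen)}
  through step 3 (grab(k4)): drop {have(k4)}, keep {locked(d_store_lab), open(d_office_kitchen)}, require {at(lab), key_at(k4,lab)}
    → {at(lab), key_at(k4,lab), locked(d_store_lab), open(d_office_kitchen)}
  through step 2 (move(office,lab)): drop {at(lab)}, keep {key_at(k4,lab), locked(d_store_lab), open(d_office_kitchen)}, require {at(office), open(d_lab_office)}
    → {at(office), key_at(k4,lab), locked(d_store_lab), open(d_lab_office), open(d_office_kitchen)}
  through step 1 (move(kitchen,office)): drop {at(office)}, keep {key_at(k4,lab), locked(d_store_lab), open(d_lab_office), open(d_office_kitchen)}, require {at(kitchen), open(d_office_kitchen)}
    → {at(kitchen), key_at(k4,lab), locked(d_store_lab), open(d_lab_office), open(d_office_kitchen)}

== RESULT ==
["at(kitchen)", "key_at(k4,lab)", "locked(d_store_lab)", "open(d_lab_office)", "open(d_office_kitchen)"]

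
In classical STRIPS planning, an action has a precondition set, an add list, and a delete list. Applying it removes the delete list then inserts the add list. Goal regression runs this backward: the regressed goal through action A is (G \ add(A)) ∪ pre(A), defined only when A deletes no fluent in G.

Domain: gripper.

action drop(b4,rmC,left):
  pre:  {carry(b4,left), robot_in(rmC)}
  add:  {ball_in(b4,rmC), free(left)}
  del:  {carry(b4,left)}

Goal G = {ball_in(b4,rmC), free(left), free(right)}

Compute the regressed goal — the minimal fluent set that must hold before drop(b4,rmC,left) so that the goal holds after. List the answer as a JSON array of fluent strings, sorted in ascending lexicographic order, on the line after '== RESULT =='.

Regress:
  G ∩ del = {}  (empty — regression defined)
  G \ add = {ball_in(b4,rmC), free(left), free(right)} \ {ball_in(b4,rmC), free(left)} = {free(right)}
  ∪ pre   = {free(right)} ∪ {carry(b4,left), robot_in(rmC)}
          = {carry(b4,left), free(right), robot_in(rmC)}

== RESULT ==
["carry(b4,left)", "free(right)", "robot_in(rmC)"]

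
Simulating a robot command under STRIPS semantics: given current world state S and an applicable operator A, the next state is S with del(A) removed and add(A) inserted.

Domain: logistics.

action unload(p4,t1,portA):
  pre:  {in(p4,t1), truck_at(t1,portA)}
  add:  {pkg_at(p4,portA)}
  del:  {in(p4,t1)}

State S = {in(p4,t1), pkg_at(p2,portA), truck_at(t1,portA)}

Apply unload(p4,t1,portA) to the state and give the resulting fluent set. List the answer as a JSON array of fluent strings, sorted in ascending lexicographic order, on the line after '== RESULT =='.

Compute (S \ del) ∪ add:
  pre ⊆ S: {in(p4,t1), truck_at(t1,portA)} ⊆ S  — applicable
  S \ del = {pkg_at(p2,portA), truck_at(t1,portA)}
  ∪ add   = {pkg_at(p2,portA), pkg_at(p4,portA), truck_at(t1,portA)}

== RESULT ==
["pkg_at(p2,portA)", "pkg_at(p4,portA)", "truck_at(t1,portA)"]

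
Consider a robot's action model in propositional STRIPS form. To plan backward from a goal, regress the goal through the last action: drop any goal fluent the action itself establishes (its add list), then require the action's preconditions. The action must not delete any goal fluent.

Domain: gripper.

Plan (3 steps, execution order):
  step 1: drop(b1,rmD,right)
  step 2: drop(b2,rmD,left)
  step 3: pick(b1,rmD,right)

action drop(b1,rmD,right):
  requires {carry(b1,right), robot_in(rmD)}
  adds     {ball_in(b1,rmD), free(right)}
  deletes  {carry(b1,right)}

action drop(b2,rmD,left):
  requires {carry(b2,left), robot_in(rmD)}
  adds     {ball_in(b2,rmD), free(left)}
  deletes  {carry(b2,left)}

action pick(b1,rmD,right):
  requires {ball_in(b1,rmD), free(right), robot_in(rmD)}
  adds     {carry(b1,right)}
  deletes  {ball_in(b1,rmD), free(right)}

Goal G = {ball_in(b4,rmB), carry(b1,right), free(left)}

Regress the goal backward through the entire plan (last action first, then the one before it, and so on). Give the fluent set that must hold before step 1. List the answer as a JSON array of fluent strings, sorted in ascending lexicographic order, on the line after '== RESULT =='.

Regress step by step:
  through step 3 (pick(b1,rmD,right)): drop {carry(b1,right)}, keep {ball_in(b4,rmB), free(left)}, require {ball_in(b1,rmD), free(right), robot_in(rmD)}
    → {ball_in(b1,rmD), ball_in(b4,rmB), free(left), free(right), robot_in(rmD)}
  through step 2 (drop(b2,rmD,left)): drop {free(left)}, keep {ball_in(b1,rmD), ball_in(b4,rmB), free(right), robot_in(rmD)}, require {carry(b2,left), robot_in(rmD)}
    → {ball_in(b1,rmD), ball_in(b4,rmB), carry(b2,left), free(right), robot_in(rmD)}
  through step 1 (drop(b1,rmD,right)): drop {ball_in(b1,rmD), free(right)}, keep {ball_in(b4,rmB), carry(b2,left), robot_in(rmD)}, require {carry(b1,right), robot_in(rmD)}
    → {ball_in(b4,rmB), carry(b1,right), carry(b2,left), robot_in(rmD)}

== RESULT ==
["ball_in(b4,rmB)", "carry(b1,right)", "carry(b2,left)", "robot_in(rmD)"]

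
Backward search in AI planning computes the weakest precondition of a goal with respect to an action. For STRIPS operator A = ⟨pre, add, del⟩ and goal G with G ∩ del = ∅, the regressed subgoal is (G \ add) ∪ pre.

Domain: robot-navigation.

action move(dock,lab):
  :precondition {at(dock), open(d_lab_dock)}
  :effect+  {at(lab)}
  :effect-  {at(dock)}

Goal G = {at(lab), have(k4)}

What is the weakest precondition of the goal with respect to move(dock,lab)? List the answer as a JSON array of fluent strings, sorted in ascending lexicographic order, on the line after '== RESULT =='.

Compute (G \ add) ∪ pre:
  G ∩ del = {}  (empty — regression defined)
  G \ add = {at(lab), have(k4)} \ {at(lab)} = {have(k4)}
  ∪ pre   = {have(k4)} ∪ {at(dock), open(d_lab_dock)}
          = {at(dock), have(k4), open(d_lab_dock)}

== RESULT ==
["at(dock)", "have(k4)", "open(d_lab_dock)"]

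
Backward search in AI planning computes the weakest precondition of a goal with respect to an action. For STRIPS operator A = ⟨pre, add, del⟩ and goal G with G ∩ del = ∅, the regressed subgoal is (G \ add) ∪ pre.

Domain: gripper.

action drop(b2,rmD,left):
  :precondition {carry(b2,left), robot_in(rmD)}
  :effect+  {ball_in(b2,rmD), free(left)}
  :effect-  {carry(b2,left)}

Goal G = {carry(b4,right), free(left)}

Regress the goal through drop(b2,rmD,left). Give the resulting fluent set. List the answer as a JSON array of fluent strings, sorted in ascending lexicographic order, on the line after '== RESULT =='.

Compute (G \ add) ∪ pre:
  G ∩ del = {}  (empty — regression defined)
  G \ add = {carry(b4,right), free(left)} \ {ball_in(b2,rmD), free(left)} = {carry(b4,right)}
  ∪ pre   = {carry(b4,right)} ∪ {carry(b2,left), robot_in(rmD)}
          = {carry(b2,left), carry(b4,right), robot_in(rmD)}

== RESULT ==
["carry(b2,left)", "carry(b4,right)", "robot_in(rmD)"]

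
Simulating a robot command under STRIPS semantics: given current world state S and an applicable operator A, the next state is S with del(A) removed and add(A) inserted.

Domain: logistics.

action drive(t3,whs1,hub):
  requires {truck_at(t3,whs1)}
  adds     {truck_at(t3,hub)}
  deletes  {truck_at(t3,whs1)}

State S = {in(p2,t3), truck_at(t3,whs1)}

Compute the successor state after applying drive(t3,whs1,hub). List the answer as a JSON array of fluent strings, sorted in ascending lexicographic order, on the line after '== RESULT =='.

Progress:
  pre ⊆ S: {truck_at(t3,whs1)} ⊆ S  — applicable
  S \ del = {in(p2,t3)}
  ∪ add   = {in(p2,t3), truck_at(t3,hub)}

== RESULT ==
["in(p2,t3)", "truck_at(t3,hub)"]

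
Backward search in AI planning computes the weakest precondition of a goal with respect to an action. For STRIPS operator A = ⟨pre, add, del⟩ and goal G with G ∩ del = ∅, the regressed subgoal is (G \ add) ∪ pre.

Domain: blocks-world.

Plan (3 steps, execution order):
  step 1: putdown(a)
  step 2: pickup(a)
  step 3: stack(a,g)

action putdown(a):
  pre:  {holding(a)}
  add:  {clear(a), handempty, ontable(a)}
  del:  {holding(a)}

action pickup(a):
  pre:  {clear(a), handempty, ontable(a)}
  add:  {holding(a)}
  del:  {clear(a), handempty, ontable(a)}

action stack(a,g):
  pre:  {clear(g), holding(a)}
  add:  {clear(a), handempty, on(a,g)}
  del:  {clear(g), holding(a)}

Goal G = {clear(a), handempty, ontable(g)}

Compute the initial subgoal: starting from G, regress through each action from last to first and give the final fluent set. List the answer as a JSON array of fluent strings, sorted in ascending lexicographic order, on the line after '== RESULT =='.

Work backward from the goal:
  through step 3 (stack(a,g)): drop {clear(a), handempty}, keep {ontable(g)}, require {clear(g), holding(a)}
    → {clear(g), holding(a), ontable(g)}
  through step 2 (pickup(a)): drop {holding(a)}, keep {clear(g), ontable(g)}, require {clear(a), handempty, ontable(a)}
    → {clear(a), clear(g), handempty, ontable(a), ontable(g)}
  through step 1 (putdown(a)): drop {clear(a), handempty, ontable(a)}, keep {clear(g), ontable(g)}, require {holding(a)}
    → {clear(g), holding(a), ontable(g)}

== RESULT ==
["clear(g)", "holding(a)", "ontable(g)"]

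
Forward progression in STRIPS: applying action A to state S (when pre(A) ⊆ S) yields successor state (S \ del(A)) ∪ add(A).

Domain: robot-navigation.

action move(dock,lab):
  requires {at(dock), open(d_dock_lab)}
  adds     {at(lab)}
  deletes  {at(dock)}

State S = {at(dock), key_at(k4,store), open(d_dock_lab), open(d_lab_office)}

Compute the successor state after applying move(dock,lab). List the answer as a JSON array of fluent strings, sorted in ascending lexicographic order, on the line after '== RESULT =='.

Progress:
  pre ⊆ S: {at(dock), open(d_dock_lab)} ⊆ S  — applicable
  S \ del = {key_at(k4,store), open(d_dock_lab), open(d_lab_office)}
  ∪ add   = {at(lab), key_at(k4,store), open(d_dock_lab), open(d_lab_office)}

== RESULT ==
["at(lab)", "key_at(k4,store)", "open(d_dock_lab)", "open(d_lab_office)"]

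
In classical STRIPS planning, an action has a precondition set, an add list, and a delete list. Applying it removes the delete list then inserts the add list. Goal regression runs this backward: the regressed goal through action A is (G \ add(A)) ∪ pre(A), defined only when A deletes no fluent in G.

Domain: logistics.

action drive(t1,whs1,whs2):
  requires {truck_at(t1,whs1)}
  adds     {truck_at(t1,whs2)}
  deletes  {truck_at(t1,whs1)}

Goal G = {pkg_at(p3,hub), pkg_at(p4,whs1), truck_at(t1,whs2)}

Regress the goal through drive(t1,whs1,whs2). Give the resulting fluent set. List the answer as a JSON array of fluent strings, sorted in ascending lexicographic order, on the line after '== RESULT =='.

Regress:
  G ∩ del = {}  (empty — regression defined)
  G \ add = {pkg_at(p3,hub), pkg_at(p4,whs1), truck_at(t1,whs2)} \ {truck_at(t1,whs2)} = {pkg_at(p3,hub), pkg_at(p4,whs1)}
  ∪ pre   = {pkg_at(p3,hub), pkg_at(p4,whs1)} ∪ {truck_at(t1,whs1)}
          = {pkg_at(p3,hub), pkg_at(p4,whs1), truck_at(t1,whs1)}

== RESULT ==
["pkg_at(p3,hub)", "pkg_at(p4,whs1)", "truck_at(t1,whs1)"]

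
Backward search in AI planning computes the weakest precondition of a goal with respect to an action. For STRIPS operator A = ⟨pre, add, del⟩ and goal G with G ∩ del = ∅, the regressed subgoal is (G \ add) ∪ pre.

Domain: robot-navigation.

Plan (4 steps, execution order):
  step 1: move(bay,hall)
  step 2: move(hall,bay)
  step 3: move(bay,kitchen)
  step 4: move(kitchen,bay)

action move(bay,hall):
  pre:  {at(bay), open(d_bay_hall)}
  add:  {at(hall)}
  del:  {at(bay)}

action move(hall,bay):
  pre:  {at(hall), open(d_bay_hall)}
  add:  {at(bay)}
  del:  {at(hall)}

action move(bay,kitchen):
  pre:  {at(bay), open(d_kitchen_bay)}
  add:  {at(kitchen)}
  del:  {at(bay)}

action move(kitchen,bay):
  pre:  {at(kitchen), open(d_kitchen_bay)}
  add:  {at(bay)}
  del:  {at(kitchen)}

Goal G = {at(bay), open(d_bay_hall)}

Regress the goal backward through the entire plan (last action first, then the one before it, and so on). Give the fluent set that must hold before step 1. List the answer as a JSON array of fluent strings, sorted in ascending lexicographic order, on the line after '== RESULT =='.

Work backward from the goal:
  through step 4 (move(kitchen,bay)): drop {at(bay)}, keep {open(d_bay_hall)}, require {at(kitchen), open(d_kitchen_bay)}
    → {at(kitchen), open(d_bay_hall), open(d_kitchen_bay)}
  through step 3 (move(bay,kitchen)): drop {at(kitchen)}, keep {open(d_bay_hall), open(d_kitchen_bay)}, require {at(bay), open(d_kitchen_bay)}
    → {at(bay), open(d_bay_hall), open(d_kitchen_bay)}
  through step 2 (move(hall,bay)): drop {at(bay)}, keep {open(d_bay_hall), open(d_kitchen_bay)}, require {at(hall), open(d_bay_hall)}
    → {at(hall), open(d_bay_hall), open(d_kitchen_bay)}
  through step 1 (move(bay,hall)): drop {at(hall)}, keep {open(d_bay_hall), open(d_kitchen_bay)}, require {at(bay), open(d_bay_hall)}
    → {at(bay), open(d_bay_hall), open(d_kitchen_bay)}

== RESULT ==
["at(bay)", "open(d_bay_hall)", "open(d_kitchen_bay)"]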